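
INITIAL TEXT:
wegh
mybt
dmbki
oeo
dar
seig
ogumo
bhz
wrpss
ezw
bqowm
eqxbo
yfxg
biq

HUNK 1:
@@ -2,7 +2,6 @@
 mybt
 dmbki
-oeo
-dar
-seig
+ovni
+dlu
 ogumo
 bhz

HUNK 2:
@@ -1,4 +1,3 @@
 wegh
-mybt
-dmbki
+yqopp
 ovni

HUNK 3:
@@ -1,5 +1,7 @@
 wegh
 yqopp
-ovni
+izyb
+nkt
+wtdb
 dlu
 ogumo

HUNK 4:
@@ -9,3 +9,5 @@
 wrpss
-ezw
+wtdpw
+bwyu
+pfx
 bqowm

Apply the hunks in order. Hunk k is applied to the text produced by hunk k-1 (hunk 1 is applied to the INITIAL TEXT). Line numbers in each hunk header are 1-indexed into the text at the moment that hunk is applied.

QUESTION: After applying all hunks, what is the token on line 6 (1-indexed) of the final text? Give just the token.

Answer: dlu

Derivation:
Hunk 1: at line 2 remove [oeo,dar,seig] add [ovni,dlu] -> 13 lines: wegh mybt dmbki ovni dlu ogumo bhz wrpss ezw bqowm eqxbo yfxg biq
Hunk 2: at line 1 remove [mybt,dmbki] add [yqopp] -> 12 lines: wegh yqopp ovni dlu ogumo bhz wrpss ezw bqowm eqxbo yfxg biq
Hunk 3: at line 1 remove [ovni] add [izyb,nkt,wtdb] -> 14 lines: wegh yqopp izyb nkt wtdb dlu ogumo bhz wrpss ezw bqowm eqxbo yfxg biq
Hunk 4: at line 9 remove [ezw] add [wtdpw,bwyu,pfx] -> 16 lines: wegh yqopp izyb nkt wtdb dlu ogumo bhz wrpss wtdpw bwyu pfx bqowm eqxbo yfxg biq
Final line 6: dlu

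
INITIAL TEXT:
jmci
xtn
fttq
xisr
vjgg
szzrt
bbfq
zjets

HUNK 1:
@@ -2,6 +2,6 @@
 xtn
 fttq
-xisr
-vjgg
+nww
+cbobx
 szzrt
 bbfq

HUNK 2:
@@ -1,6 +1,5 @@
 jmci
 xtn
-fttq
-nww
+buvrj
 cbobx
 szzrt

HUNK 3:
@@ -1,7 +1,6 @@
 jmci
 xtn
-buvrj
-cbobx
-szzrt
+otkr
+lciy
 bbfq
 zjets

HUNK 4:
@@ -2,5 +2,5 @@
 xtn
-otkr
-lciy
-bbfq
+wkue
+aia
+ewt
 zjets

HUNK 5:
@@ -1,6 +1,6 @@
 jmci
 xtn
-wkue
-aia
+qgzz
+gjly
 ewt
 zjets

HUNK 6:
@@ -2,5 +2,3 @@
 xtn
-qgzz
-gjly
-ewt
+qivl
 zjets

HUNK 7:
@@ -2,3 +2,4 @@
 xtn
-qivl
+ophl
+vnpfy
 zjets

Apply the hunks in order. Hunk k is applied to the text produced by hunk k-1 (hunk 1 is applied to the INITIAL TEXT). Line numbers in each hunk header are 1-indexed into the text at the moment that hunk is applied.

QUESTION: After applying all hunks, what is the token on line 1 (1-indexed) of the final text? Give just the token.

Hunk 1: at line 2 remove [xisr,vjgg] add [nww,cbobx] -> 8 lines: jmci xtn fttq nww cbobx szzrt bbfq zjets
Hunk 2: at line 1 remove [fttq,nww] add [buvrj] -> 7 lines: jmci xtn buvrj cbobx szzrt bbfq zjets
Hunk 3: at line 1 remove [buvrj,cbobx,szzrt] add [otkr,lciy] -> 6 lines: jmci xtn otkr lciy bbfq zjets
Hunk 4: at line 2 remove [otkr,lciy,bbfq] add [wkue,aia,ewt] -> 6 lines: jmci xtn wkue aia ewt zjets
Hunk 5: at line 1 remove [wkue,aia] add [qgzz,gjly] -> 6 lines: jmci xtn qgzz gjly ewt zjets
Hunk 6: at line 2 remove [qgzz,gjly,ewt] add [qivl] -> 4 lines: jmci xtn qivl zjets
Hunk 7: at line 2 remove [qivl] add [ophl,vnpfy] -> 5 lines: jmci xtn ophl vnpfy zjets
Final line 1: jmci

Answer: jmci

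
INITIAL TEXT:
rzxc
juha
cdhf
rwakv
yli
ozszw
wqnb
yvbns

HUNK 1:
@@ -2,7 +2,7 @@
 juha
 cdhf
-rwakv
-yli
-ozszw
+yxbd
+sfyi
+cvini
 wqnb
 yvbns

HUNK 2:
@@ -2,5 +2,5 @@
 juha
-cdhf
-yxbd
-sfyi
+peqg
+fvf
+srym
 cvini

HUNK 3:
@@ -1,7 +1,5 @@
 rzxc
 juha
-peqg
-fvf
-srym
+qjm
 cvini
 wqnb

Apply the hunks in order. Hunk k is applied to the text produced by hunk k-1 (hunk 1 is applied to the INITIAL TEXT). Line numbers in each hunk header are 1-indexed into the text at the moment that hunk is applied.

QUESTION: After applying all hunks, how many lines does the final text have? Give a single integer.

Answer: 6

Derivation:
Hunk 1: at line 2 remove [rwakv,yli,ozszw] add [yxbd,sfyi,cvini] -> 8 lines: rzxc juha cdhf yxbd sfyi cvini wqnb yvbns
Hunk 2: at line 2 remove [cdhf,yxbd,sfyi] add [peqg,fvf,srym] -> 8 lines: rzxc juha peqg fvf srym cvini wqnb yvbns
Hunk 3: at line 1 remove [peqg,fvf,srym] add [qjm] -> 6 lines: rzxc juha qjm cvini wqnb yvbns
Final line count: 6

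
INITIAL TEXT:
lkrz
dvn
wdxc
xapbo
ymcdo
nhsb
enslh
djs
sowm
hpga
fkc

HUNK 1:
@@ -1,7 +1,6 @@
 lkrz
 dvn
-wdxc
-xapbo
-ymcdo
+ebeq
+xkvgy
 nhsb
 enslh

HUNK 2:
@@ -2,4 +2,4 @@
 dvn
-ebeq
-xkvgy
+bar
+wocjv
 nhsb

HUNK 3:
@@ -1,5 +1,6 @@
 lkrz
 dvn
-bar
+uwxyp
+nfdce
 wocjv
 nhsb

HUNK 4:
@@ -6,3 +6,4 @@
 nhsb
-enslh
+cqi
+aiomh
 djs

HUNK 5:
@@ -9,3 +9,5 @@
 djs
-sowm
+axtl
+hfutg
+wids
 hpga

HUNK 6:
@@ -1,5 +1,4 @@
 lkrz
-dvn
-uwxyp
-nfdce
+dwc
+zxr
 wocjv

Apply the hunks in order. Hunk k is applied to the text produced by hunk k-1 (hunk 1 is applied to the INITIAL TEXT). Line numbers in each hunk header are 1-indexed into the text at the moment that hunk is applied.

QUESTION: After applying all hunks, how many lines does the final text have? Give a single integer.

Answer: 13

Derivation:
Hunk 1: at line 1 remove [wdxc,xapbo,ymcdo] add [ebeq,xkvgy] -> 10 lines: lkrz dvn ebeq xkvgy nhsb enslh djs sowm hpga fkc
Hunk 2: at line 2 remove [ebeq,xkvgy] add [bar,wocjv] -> 10 lines: lkrz dvn bar wocjv nhsb enslh djs sowm hpga fkc
Hunk 3: at line 1 remove [bar] add [uwxyp,nfdce] -> 11 lines: lkrz dvn uwxyp nfdce wocjv nhsb enslh djs sowm hpga fkc
Hunk 4: at line 6 remove [enslh] add [cqi,aiomh] -> 12 lines: lkrz dvn uwxyp nfdce wocjv nhsb cqi aiomh djs sowm hpga fkc
Hunk 5: at line 9 remove [sowm] add [axtl,hfutg,wids] -> 14 lines: lkrz dvn uwxyp nfdce wocjv nhsb cqi aiomh djs axtl hfutg wids hpga fkc
Hunk 6: at line 1 remove [dvn,uwxyp,nfdce] add [dwc,zxr] -> 13 lines: lkrz dwc zxr wocjv nhsb cqi aiomh djs axtl hfutg wids hpga fkc
Final line count: 13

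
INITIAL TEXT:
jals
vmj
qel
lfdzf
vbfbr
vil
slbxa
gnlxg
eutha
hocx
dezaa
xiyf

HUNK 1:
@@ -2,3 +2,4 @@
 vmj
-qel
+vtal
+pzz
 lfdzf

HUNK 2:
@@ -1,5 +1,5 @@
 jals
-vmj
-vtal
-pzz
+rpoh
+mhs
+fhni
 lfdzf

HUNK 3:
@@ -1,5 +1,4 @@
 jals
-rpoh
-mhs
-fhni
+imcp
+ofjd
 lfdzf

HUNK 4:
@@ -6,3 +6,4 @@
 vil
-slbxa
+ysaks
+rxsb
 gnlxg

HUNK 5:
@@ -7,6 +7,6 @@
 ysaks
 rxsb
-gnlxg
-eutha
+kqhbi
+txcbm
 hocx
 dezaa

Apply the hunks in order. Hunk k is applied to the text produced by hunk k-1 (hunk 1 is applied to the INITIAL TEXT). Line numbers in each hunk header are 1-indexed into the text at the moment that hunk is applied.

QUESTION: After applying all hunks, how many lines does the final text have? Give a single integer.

Hunk 1: at line 2 remove [qel] add [vtal,pzz] -> 13 lines: jals vmj vtal pzz lfdzf vbfbr vil slbxa gnlxg eutha hocx dezaa xiyf
Hunk 2: at line 1 remove [vmj,vtal,pzz] add [rpoh,mhs,fhni] -> 13 lines: jals rpoh mhs fhni lfdzf vbfbr vil slbxa gnlxg eutha hocx dezaa xiyf
Hunk 3: at line 1 remove [rpoh,mhs,fhni] add [imcp,ofjd] -> 12 lines: jals imcp ofjd lfdzf vbfbr vil slbxa gnlxg eutha hocx dezaa xiyf
Hunk 4: at line 6 remove [slbxa] add [ysaks,rxsb] -> 13 lines: jals imcp ofjd lfdzf vbfbr vil ysaks rxsb gnlxg eutha hocx dezaa xiyf
Hunk 5: at line 7 remove [gnlxg,eutha] add [kqhbi,txcbm] -> 13 lines: jals imcp ofjd lfdzf vbfbr vil ysaks rxsb kqhbi txcbm hocx dezaa xiyf
Final line count: 13

Answer: 13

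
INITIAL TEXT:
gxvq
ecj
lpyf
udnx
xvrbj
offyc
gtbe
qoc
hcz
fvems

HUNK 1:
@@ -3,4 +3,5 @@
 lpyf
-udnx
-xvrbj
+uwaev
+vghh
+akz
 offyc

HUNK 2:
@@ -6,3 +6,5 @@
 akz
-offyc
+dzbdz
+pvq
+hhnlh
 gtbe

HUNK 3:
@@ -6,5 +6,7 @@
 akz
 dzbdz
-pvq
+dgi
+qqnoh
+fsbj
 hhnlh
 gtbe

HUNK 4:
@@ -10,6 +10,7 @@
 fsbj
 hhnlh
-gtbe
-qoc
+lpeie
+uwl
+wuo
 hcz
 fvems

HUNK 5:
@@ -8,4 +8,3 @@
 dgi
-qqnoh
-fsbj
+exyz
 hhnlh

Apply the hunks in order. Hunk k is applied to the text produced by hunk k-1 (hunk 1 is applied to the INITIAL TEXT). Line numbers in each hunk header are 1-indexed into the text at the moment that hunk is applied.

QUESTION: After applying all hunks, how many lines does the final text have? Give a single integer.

Answer: 15

Derivation:
Hunk 1: at line 3 remove [udnx,xvrbj] add [uwaev,vghh,akz] -> 11 lines: gxvq ecj lpyf uwaev vghh akz offyc gtbe qoc hcz fvems
Hunk 2: at line 6 remove [offyc] add [dzbdz,pvq,hhnlh] -> 13 lines: gxvq ecj lpyf uwaev vghh akz dzbdz pvq hhnlh gtbe qoc hcz fvems
Hunk 3: at line 6 remove [pvq] add [dgi,qqnoh,fsbj] -> 15 lines: gxvq ecj lpyf uwaev vghh akz dzbdz dgi qqnoh fsbj hhnlh gtbe qoc hcz fvems
Hunk 4: at line 10 remove [gtbe,qoc] add [lpeie,uwl,wuo] -> 16 lines: gxvq ecj lpyf uwaev vghh akz dzbdz dgi qqnoh fsbj hhnlh lpeie uwl wuo hcz fvems
Hunk 5: at line 8 remove [qqnoh,fsbj] add [exyz] -> 15 lines: gxvq ecj lpyf uwaev vghh akz dzbdz dgi exyz hhnlh lpeie uwl wuo hcz fvems
Final line count: 15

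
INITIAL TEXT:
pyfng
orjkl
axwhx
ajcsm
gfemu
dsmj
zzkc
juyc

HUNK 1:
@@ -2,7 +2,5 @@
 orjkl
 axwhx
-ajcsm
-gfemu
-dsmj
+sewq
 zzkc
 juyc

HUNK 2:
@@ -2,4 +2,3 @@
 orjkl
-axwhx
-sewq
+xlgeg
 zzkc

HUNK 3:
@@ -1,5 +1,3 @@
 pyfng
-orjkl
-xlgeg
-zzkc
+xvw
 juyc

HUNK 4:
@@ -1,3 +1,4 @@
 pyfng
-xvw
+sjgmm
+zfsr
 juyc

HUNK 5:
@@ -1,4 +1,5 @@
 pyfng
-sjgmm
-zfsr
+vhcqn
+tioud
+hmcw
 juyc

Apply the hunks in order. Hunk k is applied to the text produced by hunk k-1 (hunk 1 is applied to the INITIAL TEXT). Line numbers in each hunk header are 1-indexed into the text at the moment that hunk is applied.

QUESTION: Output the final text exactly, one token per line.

Answer: pyfng
vhcqn
tioud
hmcw
juyc

Derivation:
Hunk 1: at line 2 remove [ajcsm,gfemu,dsmj] add [sewq] -> 6 lines: pyfng orjkl axwhx sewq zzkc juyc
Hunk 2: at line 2 remove [axwhx,sewq] add [xlgeg] -> 5 lines: pyfng orjkl xlgeg zzkc juyc
Hunk 3: at line 1 remove [orjkl,xlgeg,zzkc] add [xvw] -> 3 lines: pyfng xvw juyc
Hunk 4: at line 1 remove [xvw] add [sjgmm,zfsr] -> 4 lines: pyfng sjgmm zfsr juyc
Hunk 5: at line 1 remove [sjgmm,zfsr] add [vhcqn,tioud,hmcw] -> 5 lines: pyfng vhcqn tioud hmcw juyc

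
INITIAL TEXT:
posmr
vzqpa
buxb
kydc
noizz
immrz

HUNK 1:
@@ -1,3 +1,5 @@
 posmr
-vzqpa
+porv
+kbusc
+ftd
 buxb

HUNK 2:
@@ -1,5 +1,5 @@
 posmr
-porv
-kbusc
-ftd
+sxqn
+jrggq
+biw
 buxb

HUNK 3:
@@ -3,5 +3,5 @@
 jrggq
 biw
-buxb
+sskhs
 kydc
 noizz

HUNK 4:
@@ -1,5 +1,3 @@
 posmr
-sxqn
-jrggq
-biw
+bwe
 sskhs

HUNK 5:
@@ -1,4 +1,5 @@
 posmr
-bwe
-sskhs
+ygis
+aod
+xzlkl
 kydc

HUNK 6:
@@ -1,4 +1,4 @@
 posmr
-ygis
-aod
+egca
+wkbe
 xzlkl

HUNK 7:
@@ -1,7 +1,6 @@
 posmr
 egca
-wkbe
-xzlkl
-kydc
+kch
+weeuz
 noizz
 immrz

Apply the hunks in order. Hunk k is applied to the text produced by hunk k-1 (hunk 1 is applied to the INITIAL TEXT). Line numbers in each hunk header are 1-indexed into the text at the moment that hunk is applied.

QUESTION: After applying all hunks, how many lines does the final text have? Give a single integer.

Answer: 6

Derivation:
Hunk 1: at line 1 remove [vzqpa] add [porv,kbusc,ftd] -> 8 lines: posmr porv kbusc ftd buxb kydc noizz immrz
Hunk 2: at line 1 remove [porv,kbusc,ftd] add [sxqn,jrggq,biw] -> 8 lines: posmr sxqn jrggq biw buxb kydc noizz immrz
Hunk 3: at line 3 remove [buxb] add [sskhs] -> 8 lines: posmr sxqn jrggq biw sskhs kydc noizz immrz
Hunk 4: at line 1 remove [sxqn,jrggq,biw] add [bwe] -> 6 lines: posmr bwe sskhs kydc noizz immrz
Hunk 5: at line 1 remove [bwe,sskhs] add [ygis,aod,xzlkl] -> 7 lines: posmr ygis aod xzlkl kydc noizz immrz
Hunk 6: at line 1 remove [ygis,aod] add [egca,wkbe] -> 7 lines: posmr egca wkbe xzlkl kydc noizz immrz
Hunk 7: at line 1 remove [wkbe,xzlkl,kydc] add [kch,weeuz] -> 6 lines: posmr egca kch weeuz noizz immrz
Final line count: 6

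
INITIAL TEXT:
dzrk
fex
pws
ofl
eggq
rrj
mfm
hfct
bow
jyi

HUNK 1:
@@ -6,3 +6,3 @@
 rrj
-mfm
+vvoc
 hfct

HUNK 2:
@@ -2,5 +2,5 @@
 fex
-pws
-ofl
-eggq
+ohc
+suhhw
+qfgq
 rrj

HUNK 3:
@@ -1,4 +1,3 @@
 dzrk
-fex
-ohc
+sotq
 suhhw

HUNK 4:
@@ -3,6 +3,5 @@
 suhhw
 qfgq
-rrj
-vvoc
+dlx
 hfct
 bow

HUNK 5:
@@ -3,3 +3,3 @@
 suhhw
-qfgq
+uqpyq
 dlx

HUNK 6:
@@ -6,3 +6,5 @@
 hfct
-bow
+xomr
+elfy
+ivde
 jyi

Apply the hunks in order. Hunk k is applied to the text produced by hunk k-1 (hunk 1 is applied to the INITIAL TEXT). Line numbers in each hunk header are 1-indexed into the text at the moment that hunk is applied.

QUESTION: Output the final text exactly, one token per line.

Hunk 1: at line 6 remove [mfm] add [vvoc] -> 10 lines: dzrk fex pws ofl eggq rrj vvoc hfct bow jyi
Hunk 2: at line 2 remove [pws,ofl,eggq] add [ohc,suhhw,qfgq] -> 10 lines: dzrk fex ohc suhhw qfgq rrj vvoc hfct bow jyi
Hunk 3: at line 1 remove [fex,ohc] add [sotq] -> 9 lines: dzrk sotq suhhw qfgq rrj vvoc hfct bow jyi
Hunk 4: at line 3 remove [rrj,vvoc] add [dlx] -> 8 lines: dzrk sotq suhhw qfgq dlx hfct bow jyi
Hunk 5: at line 3 remove [qfgq] add [uqpyq] -> 8 lines: dzrk sotq suhhw uqpyq dlx hfct bow jyi
Hunk 6: at line 6 remove [bow] add [xomr,elfy,ivde] -> 10 lines: dzrk sotq suhhw uqpyq dlx hfct xomr elfy ivde jyi

Answer: dzrk
sotq
suhhw
uqpyq
dlx
hfct
xomr
elfy
ivde
jyi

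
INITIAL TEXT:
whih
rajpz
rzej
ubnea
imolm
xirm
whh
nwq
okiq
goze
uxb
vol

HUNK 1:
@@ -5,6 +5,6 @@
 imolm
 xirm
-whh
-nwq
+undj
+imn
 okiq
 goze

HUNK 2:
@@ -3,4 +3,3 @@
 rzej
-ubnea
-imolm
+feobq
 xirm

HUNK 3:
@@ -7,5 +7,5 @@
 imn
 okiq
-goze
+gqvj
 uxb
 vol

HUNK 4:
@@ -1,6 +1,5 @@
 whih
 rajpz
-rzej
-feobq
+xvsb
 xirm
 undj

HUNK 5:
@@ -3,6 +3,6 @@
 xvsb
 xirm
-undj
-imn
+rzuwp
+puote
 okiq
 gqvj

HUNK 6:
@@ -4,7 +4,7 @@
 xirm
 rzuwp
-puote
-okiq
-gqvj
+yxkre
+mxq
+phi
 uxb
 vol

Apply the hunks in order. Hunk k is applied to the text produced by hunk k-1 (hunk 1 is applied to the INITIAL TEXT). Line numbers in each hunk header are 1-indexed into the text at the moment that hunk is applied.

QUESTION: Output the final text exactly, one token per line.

Hunk 1: at line 5 remove [whh,nwq] add [undj,imn] -> 12 lines: whih rajpz rzej ubnea imolm xirm undj imn okiq goze uxb vol
Hunk 2: at line 3 remove [ubnea,imolm] add [feobq] -> 11 lines: whih rajpz rzej feobq xirm undj imn okiq goze uxb vol
Hunk 3: at line 7 remove [goze] add [gqvj] -> 11 lines: whih rajpz rzej feobq xirm undj imn okiq gqvj uxb vol
Hunk 4: at line 1 remove [rzej,feobq] add [xvsb] -> 10 lines: whih rajpz xvsb xirm undj imn okiq gqvj uxb vol
Hunk 5: at line 3 remove [undj,imn] add [rzuwp,puote] -> 10 lines: whih rajpz xvsb xirm rzuwp puote okiq gqvj uxb vol
Hunk 6: at line 4 remove [puote,okiq,gqvj] add [yxkre,mxq,phi] -> 10 lines: whih rajpz xvsb xirm rzuwp yxkre mxq phi uxb vol

Answer: whih
rajpz
xvsb
xirm
rzuwp
yxkre
mxq
phi
uxb
vol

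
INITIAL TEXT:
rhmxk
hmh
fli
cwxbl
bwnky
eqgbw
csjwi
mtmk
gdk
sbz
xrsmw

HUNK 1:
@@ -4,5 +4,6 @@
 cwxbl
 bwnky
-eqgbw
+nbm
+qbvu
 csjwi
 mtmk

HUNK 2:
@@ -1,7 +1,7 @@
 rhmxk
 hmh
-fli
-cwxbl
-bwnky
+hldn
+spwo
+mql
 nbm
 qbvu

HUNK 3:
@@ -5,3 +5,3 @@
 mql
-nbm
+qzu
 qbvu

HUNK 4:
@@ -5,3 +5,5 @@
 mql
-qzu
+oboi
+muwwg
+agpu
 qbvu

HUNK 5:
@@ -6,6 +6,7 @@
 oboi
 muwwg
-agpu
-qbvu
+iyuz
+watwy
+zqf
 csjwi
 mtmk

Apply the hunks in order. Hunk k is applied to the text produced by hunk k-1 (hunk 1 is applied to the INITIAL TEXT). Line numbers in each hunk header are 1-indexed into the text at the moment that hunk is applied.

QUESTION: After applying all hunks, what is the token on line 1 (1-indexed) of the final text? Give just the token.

Hunk 1: at line 4 remove [eqgbw] add [nbm,qbvu] -> 12 lines: rhmxk hmh fli cwxbl bwnky nbm qbvu csjwi mtmk gdk sbz xrsmw
Hunk 2: at line 1 remove [fli,cwxbl,bwnky] add [hldn,spwo,mql] -> 12 lines: rhmxk hmh hldn spwo mql nbm qbvu csjwi mtmk gdk sbz xrsmw
Hunk 3: at line 5 remove [nbm] add [qzu] -> 12 lines: rhmxk hmh hldn spwo mql qzu qbvu csjwi mtmk gdk sbz xrsmw
Hunk 4: at line 5 remove [qzu] add [oboi,muwwg,agpu] -> 14 lines: rhmxk hmh hldn spwo mql oboi muwwg agpu qbvu csjwi mtmk gdk sbz xrsmw
Hunk 5: at line 6 remove [agpu,qbvu] add [iyuz,watwy,zqf] -> 15 lines: rhmxk hmh hldn spwo mql oboi muwwg iyuz watwy zqf csjwi mtmk gdk sbz xrsmw
Final line 1: rhmxk

Answer: rhmxk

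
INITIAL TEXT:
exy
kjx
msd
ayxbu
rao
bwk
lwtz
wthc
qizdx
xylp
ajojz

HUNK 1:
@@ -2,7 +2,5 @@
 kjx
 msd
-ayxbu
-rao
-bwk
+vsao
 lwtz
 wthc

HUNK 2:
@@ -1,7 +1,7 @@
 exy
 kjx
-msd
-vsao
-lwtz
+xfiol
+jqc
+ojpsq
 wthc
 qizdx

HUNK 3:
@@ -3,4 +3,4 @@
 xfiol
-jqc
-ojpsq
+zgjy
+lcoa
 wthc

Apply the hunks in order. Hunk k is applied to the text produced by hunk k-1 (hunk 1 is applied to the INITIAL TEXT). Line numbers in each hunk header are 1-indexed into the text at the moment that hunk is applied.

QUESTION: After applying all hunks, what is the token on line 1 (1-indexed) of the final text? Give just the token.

Answer: exy

Derivation:
Hunk 1: at line 2 remove [ayxbu,rao,bwk] add [vsao] -> 9 lines: exy kjx msd vsao lwtz wthc qizdx xylp ajojz
Hunk 2: at line 1 remove [msd,vsao,lwtz] add [xfiol,jqc,ojpsq] -> 9 lines: exy kjx xfiol jqc ojpsq wthc qizdx xylp ajojz
Hunk 3: at line 3 remove [jqc,ojpsq] add [zgjy,lcoa] -> 9 lines: exy kjx xfiol zgjy lcoa wthc qizdx xylp ajojz
Final line 1: exy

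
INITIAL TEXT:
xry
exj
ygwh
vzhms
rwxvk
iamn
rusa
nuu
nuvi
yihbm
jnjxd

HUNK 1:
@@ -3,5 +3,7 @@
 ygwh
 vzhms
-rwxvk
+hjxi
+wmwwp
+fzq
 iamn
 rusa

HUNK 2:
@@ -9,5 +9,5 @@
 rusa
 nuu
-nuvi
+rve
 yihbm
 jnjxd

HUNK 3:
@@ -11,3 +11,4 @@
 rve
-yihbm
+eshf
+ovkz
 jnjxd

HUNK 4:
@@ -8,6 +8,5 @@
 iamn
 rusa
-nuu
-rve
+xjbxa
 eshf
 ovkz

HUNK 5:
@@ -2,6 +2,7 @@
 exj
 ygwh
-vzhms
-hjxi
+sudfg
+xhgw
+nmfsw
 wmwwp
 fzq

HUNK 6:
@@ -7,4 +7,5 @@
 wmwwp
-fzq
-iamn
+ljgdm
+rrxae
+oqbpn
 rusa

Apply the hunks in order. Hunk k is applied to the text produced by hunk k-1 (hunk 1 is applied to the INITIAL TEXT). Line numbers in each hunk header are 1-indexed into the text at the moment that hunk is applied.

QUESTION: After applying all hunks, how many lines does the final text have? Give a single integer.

Hunk 1: at line 3 remove [rwxvk] add [hjxi,wmwwp,fzq] -> 13 lines: xry exj ygwh vzhms hjxi wmwwp fzq iamn rusa nuu nuvi yihbm jnjxd
Hunk 2: at line 9 remove [nuvi] add [rve] -> 13 lines: xry exj ygwh vzhms hjxi wmwwp fzq iamn rusa nuu rve yihbm jnjxd
Hunk 3: at line 11 remove [yihbm] add [eshf,ovkz] -> 14 lines: xry exj ygwh vzhms hjxi wmwwp fzq iamn rusa nuu rve eshf ovkz jnjxd
Hunk 4: at line 8 remove [nuu,rve] add [xjbxa] -> 13 lines: xry exj ygwh vzhms hjxi wmwwp fzq iamn rusa xjbxa eshf ovkz jnjxd
Hunk 5: at line 2 remove [vzhms,hjxi] add [sudfg,xhgw,nmfsw] -> 14 lines: xry exj ygwh sudfg xhgw nmfsw wmwwp fzq iamn rusa xjbxa eshf ovkz jnjxd
Hunk 6: at line 7 remove [fzq,iamn] add [ljgdm,rrxae,oqbpn] -> 15 lines: xry exj ygwh sudfg xhgw nmfsw wmwwp ljgdm rrxae oqbpn rusa xjbxa eshf ovkz jnjxd
Final line count: 15

Answer: 15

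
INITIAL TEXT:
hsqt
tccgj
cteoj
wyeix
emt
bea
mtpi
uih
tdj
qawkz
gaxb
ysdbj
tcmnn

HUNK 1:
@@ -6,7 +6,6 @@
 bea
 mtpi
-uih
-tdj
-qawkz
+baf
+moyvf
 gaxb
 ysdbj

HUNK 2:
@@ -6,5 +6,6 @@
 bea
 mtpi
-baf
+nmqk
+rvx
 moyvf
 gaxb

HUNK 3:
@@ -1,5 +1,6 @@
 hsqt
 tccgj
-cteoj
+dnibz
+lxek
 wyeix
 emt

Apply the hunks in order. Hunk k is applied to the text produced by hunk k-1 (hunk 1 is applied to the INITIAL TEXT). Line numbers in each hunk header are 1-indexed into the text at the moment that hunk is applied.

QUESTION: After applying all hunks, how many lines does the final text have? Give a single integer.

Hunk 1: at line 6 remove [uih,tdj,qawkz] add [baf,moyvf] -> 12 lines: hsqt tccgj cteoj wyeix emt bea mtpi baf moyvf gaxb ysdbj tcmnn
Hunk 2: at line 6 remove [baf] add [nmqk,rvx] -> 13 lines: hsqt tccgj cteoj wyeix emt bea mtpi nmqk rvx moyvf gaxb ysdbj tcmnn
Hunk 3: at line 1 remove [cteoj] add [dnibz,lxek] -> 14 lines: hsqt tccgj dnibz lxek wyeix emt bea mtpi nmqk rvx moyvf gaxb ysdbj tcmnn
Final line count: 14

Answer: 14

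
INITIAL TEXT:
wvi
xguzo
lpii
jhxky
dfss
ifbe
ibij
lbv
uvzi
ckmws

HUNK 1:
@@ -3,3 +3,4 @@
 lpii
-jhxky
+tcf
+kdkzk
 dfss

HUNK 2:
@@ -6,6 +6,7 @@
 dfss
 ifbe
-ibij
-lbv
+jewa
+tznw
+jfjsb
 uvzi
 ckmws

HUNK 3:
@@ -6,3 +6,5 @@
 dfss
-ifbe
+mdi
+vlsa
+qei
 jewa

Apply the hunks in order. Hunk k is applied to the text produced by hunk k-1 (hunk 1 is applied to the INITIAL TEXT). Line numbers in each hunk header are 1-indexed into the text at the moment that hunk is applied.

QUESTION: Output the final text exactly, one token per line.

Hunk 1: at line 3 remove [jhxky] add [tcf,kdkzk] -> 11 lines: wvi xguzo lpii tcf kdkzk dfss ifbe ibij lbv uvzi ckmws
Hunk 2: at line 6 remove [ibij,lbv] add [jewa,tznw,jfjsb] -> 12 lines: wvi xguzo lpii tcf kdkzk dfss ifbe jewa tznw jfjsb uvzi ckmws
Hunk 3: at line 6 remove [ifbe] add [mdi,vlsa,qei] -> 14 lines: wvi xguzo lpii tcf kdkzk dfss mdi vlsa qei jewa tznw jfjsb uvzi ckmws

Answer: wvi
xguzo
lpii
tcf
kdkzk
dfss
mdi
vlsa
qei
jewa
tznw
jfjsb
uvzi
ckmws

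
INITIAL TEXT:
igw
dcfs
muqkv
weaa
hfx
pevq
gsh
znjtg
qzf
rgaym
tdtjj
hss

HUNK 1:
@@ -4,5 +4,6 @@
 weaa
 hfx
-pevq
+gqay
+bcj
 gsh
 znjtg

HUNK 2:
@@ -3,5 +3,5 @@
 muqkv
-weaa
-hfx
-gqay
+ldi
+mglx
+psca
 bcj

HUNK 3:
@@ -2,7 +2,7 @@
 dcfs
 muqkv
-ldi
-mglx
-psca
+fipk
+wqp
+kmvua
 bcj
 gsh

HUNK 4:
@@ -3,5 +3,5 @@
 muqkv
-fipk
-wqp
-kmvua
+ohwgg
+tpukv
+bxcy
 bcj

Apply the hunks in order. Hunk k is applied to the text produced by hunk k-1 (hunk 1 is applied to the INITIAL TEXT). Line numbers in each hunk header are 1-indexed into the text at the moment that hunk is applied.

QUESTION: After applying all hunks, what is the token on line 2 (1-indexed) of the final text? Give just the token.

Answer: dcfs

Derivation:
Hunk 1: at line 4 remove [pevq] add [gqay,bcj] -> 13 lines: igw dcfs muqkv weaa hfx gqay bcj gsh znjtg qzf rgaym tdtjj hss
Hunk 2: at line 3 remove [weaa,hfx,gqay] add [ldi,mglx,psca] -> 13 lines: igw dcfs muqkv ldi mglx psca bcj gsh znjtg qzf rgaym tdtjj hss
Hunk 3: at line 2 remove [ldi,mglx,psca] add [fipk,wqp,kmvua] -> 13 lines: igw dcfs muqkv fipk wqp kmvua bcj gsh znjtg qzf rgaym tdtjj hss
Hunk 4: at line 3 remove [fipk,wqp,kmvua] add [ohwgg,tpukv,bxcy] -> 13 lines: igw dcfs muqkv ohwgg tpukv bxcy bcj gsh znjtg qzf rgaym tdtjj hss
Final line 2: dcfs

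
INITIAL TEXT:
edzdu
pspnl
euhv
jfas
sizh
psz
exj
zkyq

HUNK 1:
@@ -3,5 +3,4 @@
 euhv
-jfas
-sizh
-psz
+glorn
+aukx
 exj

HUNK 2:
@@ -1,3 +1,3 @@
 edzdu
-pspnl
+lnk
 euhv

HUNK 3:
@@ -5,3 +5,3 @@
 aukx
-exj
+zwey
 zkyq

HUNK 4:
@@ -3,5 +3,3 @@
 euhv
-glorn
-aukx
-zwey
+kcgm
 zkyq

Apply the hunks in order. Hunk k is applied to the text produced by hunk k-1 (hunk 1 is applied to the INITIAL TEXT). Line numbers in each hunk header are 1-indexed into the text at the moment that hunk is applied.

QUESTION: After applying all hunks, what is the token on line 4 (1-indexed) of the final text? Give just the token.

Answer: kcgm

Derivation:
Hunk 1: at line 3 remove [jfas,sizh,psz] add [glorn,aukx] -> 7 lines: edzdu pspnl euhv glorn aukx exj zkyq
Hunk 2: at line 1 remove [pspnl] add [lnk] -> 7 lines: edzdu lnk euhv glorn aukx exj zkyq
Hunk 3: at line 5 remove [exj] add [zwey] -> 7 lines: edzdu lnk euhv glorn aukx zwey zkyq
Hunk 4: at line 3 remove [glorn,aukx,zwey] add [kcgm] -> 5 lines: edzdu lnk euhv kcgm zkyq
Final line 4: kcgm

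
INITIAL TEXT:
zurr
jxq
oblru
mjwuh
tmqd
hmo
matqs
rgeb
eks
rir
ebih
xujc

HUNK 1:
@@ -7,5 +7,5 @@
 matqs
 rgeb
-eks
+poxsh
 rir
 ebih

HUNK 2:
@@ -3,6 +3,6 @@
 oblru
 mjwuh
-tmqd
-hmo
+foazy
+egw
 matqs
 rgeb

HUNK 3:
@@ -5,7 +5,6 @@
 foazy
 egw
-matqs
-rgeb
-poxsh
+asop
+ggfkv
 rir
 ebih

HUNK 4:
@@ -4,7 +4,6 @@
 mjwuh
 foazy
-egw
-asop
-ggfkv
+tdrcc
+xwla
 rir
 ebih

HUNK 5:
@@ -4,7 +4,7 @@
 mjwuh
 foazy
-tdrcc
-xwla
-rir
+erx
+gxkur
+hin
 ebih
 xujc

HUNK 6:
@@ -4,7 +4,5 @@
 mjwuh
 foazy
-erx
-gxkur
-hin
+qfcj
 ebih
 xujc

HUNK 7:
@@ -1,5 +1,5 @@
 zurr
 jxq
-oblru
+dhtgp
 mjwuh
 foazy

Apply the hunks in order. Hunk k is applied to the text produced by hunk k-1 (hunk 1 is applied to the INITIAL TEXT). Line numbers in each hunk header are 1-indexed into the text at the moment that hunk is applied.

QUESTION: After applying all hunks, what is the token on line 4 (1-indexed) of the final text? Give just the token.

Answer: mjwuh

Derivation:
Hunk 1: at line 7 remove [eks] add [poxsh] -> 12 lines: zurr jxq oblru mjwuh tmqd hmo matqs rgeb poxsh rir ebih xujc
Hunk 2: at line 3 remove [tmqd,hmo] add [foazy,egw] -> 12 lines: zurr jxq oblru mjwuh foazy egw matqs rgeb poxsh rir ebih xujc
Hunk 3: at line 5 remove [matqs,rgeb,poxsh] add [asop,ggfkv] -> 11 lines: zurr jxq oblru mjwuh foazy egw asop ggfkv rir ebih xujc
Hunk 4: at line 4 remove [egw,asop,ggfkv] add [tdrcc,xwla] -> 10 lines: zurr jxq oblru mjwuh foazy tdrcc xwla rir ebih xujc
Hunk 5: at line 4 remove [tdrcc,xwla,rir] add [erx,gxkur,hin] -> 10 lines: zurr jxq oblru mjwuh foazy erx gxkur hin ebih xujc
Hunk 6: at line 4 remove [erx,gxkur,hin] add [qfcj] -> 8 lines: zurr jxq oblru mjwuh foazy qfcj ebih xujc
Hunk 7: at line 1 remove [oblru] add [dhtgp] -> 8 lines: zurr jxq dhtgp mjwuh foazy qfcj ebih xujc
Final line 4: mjwuh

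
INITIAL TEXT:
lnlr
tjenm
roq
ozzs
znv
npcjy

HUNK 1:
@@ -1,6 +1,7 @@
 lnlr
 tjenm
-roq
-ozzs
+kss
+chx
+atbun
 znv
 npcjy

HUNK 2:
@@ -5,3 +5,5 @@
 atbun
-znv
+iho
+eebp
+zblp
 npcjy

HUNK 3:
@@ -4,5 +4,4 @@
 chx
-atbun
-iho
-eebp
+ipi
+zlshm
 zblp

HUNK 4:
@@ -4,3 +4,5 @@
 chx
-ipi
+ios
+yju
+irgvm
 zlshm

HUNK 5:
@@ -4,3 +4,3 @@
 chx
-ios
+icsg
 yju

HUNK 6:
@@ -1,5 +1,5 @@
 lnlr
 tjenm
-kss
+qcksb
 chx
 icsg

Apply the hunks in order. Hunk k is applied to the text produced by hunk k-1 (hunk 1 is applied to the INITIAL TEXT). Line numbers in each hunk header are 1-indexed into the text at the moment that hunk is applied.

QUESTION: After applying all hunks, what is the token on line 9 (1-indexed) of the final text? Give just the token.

Hunk 1: at line 1 remove [roq,ozzs] add [kss,chx,atbun] -> 7 lines: lnlr tjenm kss chx atbun znv npcjy
Hunk 2: at line 5 remove [znv] add [iho,eebp,zblp] -> 9 lines: lnlr tjenm kss chx atbun iho eebp zblp npcjy
Hunk 3: at line 4 remove [atbun,iho,eebp] add [ipi,zlshm] -> 8 lines: lnlr tjenm kss chx ipi zlshm zblp npcjy
Hunk 4: at line 4 remove [ipi] add [ios,yju,irgvm] -> 10 lines: lnlr tjenm kss chx ios yju irgvm zlshm zblp npcjy
Hunk 5: at line 4 remove [ios] add [icsg] -> 10 lines: lnlr tjenm kss chx icsg yju irgvm zlshm zblp npcjy
Hunk 6: at line 1 remove [kss] add [qcksb] -> 10 lines: lnlr tjenm qcksb chx icsg yju irgvm zlshm zblp npcjy
Final line 9: zblp

Answer: zblp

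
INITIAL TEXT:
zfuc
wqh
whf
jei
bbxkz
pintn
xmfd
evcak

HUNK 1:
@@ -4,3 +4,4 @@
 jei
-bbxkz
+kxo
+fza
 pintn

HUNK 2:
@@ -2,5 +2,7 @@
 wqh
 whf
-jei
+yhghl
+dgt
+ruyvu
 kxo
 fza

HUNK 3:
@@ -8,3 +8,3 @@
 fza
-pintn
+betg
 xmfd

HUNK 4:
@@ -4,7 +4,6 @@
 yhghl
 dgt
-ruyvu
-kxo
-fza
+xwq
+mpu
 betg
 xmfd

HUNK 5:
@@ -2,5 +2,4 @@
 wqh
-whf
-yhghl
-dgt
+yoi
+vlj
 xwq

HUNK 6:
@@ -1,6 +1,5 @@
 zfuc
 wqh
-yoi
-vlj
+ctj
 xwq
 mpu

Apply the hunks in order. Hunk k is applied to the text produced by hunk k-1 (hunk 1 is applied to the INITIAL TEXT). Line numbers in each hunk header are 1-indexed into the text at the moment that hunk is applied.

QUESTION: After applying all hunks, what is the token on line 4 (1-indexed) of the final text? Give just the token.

Hunk 1: at line 4 remove [bbxkz] add [kxo,fza] -> 9 lines: zfuc wqh whf jei kxo fza pintn xmfd evcak
Hunk 2: at line 2 remove [jei] add [yhghl,dgt,ruyvu] -> 11 lines: zfuc wqh whf yhghl dgt ruyvu kxo fza pintn xmfd evcak
Hunk 3: at line 8 remove [pintn] add [betg] -> 11 lines: zfuc wqh whf yhghl dgt ruyvu kxo fza betg xmfd evcak
Hunk 4: at line 4 remove [ruyvu,kxo,fza] add [xwq,mpu] -> 10 lines: zfuc wqh whf yhghl dgt xwq mpu betg xmfd evcak
Hunk 5: at line 2 remove [whf,yhghl,dgt] add [yoi,vlj] -> 9 lines: zfuc wqh yoi vlj xwq mpu betg xmfd evcak
Hunk 6: at line 1 remove [yoi,vlj] add [ctj] -> 8 lines: zfuc wqh ctj xwq mpu betg xmfd evcak
Final line 4: xwq

Answer: xwq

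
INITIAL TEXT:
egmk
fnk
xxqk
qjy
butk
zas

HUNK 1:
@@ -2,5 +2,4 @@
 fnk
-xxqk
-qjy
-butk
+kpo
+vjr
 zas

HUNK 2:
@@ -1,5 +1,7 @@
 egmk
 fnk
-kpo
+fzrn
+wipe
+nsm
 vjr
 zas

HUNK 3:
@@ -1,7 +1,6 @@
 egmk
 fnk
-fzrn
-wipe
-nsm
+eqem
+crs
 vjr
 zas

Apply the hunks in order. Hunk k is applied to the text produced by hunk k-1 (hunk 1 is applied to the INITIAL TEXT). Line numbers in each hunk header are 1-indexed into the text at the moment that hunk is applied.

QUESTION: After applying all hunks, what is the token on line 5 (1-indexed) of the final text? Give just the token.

Hunk 1: at line 2 remove [xxqk,qjy,butk] add [kpo,vjr] -> 5 lines: egmk fnk kpo vjr zas
Hunk 2: at line 1 remove [kpo] add [fzrn,wipe,nsm] -> 7 lines: egmk fnk fzrn wipe nsm vjr zas
Hunk 3: at line 1 remove [fzrn,wipe,nsm] add [eqem,crs] -> 6 lines: egmk fnk eqem crs vjr zas
Final line 5: vjr

Answer: vjr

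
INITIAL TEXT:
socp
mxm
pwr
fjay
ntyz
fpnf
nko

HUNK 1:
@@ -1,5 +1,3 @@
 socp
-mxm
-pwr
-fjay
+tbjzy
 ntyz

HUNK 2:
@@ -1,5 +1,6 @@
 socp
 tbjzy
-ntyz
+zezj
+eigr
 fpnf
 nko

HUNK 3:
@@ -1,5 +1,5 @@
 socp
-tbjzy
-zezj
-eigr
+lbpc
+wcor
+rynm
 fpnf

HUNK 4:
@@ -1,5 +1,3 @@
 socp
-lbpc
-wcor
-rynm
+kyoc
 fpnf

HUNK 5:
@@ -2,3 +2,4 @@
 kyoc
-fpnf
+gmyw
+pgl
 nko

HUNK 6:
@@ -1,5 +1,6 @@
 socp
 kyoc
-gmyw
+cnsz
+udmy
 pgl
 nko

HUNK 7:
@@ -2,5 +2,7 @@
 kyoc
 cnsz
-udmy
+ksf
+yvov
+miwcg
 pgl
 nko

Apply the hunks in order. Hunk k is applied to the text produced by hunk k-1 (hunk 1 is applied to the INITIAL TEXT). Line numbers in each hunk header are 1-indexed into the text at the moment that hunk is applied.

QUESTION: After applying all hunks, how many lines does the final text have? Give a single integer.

Hunk 1: at line 1 remove [mxm,pwr,fjay] add [tbjzy] -> 5 lines: socp tbjzy ntyz fpnf nko
Hunk 2: at line 1 remove [ntyz] add [zezj,eigr] -> 6 lines: socp tbjzy zezj eigr fpnf nko
Hunk 3: at line 1 remove [tbjzy,zezj,eigr] add [lbpc,wcor,rynm] -> 6 lines: socp lbpc wcor rynm fpnf nko
Hunk 4: at line 1 remove [lbpc,wcor,rynm] add [kyoc] -> 4 lines: socp kyoc fpnf nko
Hunk 5: at line 2 remove [fpnf] add [gmyw,pgl] -> 5 lines: socp kyoc gmyw pgl nko
Hunk 6: at line 1 remove [gmyw] add [cnsz,udmy] -> 6 lines: socp kyoc cnsz udmy pgl nko
Hunk 7: at line 2 remove [udmy] add [ksf,yvov,miwcg] -> 8 lines: socp kyoc cnsz ksf yvov miwcg pgl nko
Final line count: 8

Answer: 8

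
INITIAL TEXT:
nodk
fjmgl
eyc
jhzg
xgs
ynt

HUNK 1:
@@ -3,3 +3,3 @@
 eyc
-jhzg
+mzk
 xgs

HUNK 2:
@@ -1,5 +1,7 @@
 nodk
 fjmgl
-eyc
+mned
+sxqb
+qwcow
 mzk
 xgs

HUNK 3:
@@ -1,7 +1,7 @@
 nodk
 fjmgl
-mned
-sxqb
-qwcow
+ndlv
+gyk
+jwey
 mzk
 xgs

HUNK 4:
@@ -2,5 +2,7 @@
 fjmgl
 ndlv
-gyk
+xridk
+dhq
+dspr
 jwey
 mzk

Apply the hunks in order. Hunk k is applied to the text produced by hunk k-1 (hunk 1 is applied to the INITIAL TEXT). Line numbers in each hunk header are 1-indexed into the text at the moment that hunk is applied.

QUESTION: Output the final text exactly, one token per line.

Hunk 1: at line 3 remove [jhzg] add [mzk] -> 6 lines: nodk fjmgl eyc mzk xgs ynt
Hunk 2: at line 1 remove [eyc] add [mned,sxqb,qwcow] -> 8 lines: nodk fjmgl mned sxqb qwcow mzk xgs ynt
Hunk 3: at line 1 remove [mned,sxqb,qwcow] add [ndlv,gyk,jwey] -> 8 lines: nodk fjmgl ndlv gyk jwey mzk xgs ynt
Hunk 4: at line 2 remove [gyk] add [xridk,dhq,dspr] -> 10 lines: nodk fjmgl ndlv xridk dhq dspr jwey mzk xgs ynt

Answer: nodk
fjmgl
ndlv
xridk
dhq
dspr
jwey
mzk
xgs
ynt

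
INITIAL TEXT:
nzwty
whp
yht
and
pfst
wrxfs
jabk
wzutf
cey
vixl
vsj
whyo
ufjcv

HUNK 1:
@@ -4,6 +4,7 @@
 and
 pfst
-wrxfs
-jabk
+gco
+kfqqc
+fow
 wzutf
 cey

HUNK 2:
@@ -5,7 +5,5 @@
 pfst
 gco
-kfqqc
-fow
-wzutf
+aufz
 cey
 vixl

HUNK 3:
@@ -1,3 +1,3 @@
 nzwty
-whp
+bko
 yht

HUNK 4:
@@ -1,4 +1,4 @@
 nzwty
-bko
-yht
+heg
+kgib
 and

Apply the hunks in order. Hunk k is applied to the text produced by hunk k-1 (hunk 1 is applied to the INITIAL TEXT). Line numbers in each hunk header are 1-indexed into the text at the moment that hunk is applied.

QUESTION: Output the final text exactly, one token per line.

Hunk 1: at line 4 remove [wrxfs,jabk] add [gco,kfqqc,fow] -> 14 lines: nzwty whp yht and pfst gco kfqqc fow wzutf cey vixl vsj whyo ufjcv
Hunk 2: at line 5 remove [kfqqc,fow,wzutf] add [aufz] -> 12 lines: nzwty whp yht and pfst gco aufz cey vixl vsj whyo ufjcv
Hunk 3: at line 1 remove [whp] add [bko] -> 12 lines: nzwty bko yht and pfst gco aufz cey vixl vsj whyo ufjcv
Hunk 4: at line 1 remove [bko,yht] add [heg,kgib] -> 12 lines: nzwty heg kgib and pfst gco aufz cey vixl vsj whyo ufjcv

Answer: nzwty
heg
kgib
and
pfst
gco
aufz
cey
vixl
vsj
whyo
ufjcv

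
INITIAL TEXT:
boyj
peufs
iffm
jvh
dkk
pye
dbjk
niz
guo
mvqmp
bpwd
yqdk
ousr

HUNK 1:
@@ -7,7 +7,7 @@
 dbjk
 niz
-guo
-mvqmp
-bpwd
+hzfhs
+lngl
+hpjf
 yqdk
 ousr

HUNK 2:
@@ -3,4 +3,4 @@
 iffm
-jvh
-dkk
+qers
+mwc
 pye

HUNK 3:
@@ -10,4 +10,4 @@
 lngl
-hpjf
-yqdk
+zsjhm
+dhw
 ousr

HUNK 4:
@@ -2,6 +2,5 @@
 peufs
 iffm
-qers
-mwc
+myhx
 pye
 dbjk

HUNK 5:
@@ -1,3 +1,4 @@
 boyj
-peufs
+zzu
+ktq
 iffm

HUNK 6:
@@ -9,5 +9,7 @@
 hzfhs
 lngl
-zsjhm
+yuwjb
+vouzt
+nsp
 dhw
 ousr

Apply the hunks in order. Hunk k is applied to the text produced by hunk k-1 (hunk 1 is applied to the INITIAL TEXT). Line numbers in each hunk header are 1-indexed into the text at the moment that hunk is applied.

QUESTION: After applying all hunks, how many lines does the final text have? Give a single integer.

Answer: 15

Derivation:
Hunk 1: at line 7 remove [guo,mvqmp,bpwd] add [hzfhs,lngl,hpjf] -> 13 lines: boyj peufs iffm jvh dkk pye dbjk niz hzfhs lngl hpjf yqdk ousr
Hunk 2: at line 3 remove [jvh,dkk] add [qers,mwc] -> 13 lines: boyj peufs iffm qers mwc pye dbjk niz hzfhs lngl hpjf yqdk ousr
Hunk 3: at line 10 remove [hpjf,yqdk] add [zsjhm,dhw] -> 13 lines: boyj peufs iffm qers mwc pye dbjk niz hzfhs lngl zsjhm dhw ousr
Hunk 4: at line 2 remove [qers,mwc] add [myhx] -> 12 lines: boyj peufs iffm myhx pye dbjk niz hzfhs lngl zsjhm dhw ousr
Hunk 5: at line 1 remove [peufs] add [zzu,ktq] -> 13 lines: boyj zzu ktq iffm myhx pye dbjk niz hzfhs lngl zsjhm dhw ousr
Hunk 6: at line 9 remove [zsjhm] add [yuwjb,vouzt,nsp] -> 15 lines: boyj zzu ktq iffm myhx pye dbjk niz hzfhs lngl yuwjb vouzt nsp dhw ousr
Final line count: 15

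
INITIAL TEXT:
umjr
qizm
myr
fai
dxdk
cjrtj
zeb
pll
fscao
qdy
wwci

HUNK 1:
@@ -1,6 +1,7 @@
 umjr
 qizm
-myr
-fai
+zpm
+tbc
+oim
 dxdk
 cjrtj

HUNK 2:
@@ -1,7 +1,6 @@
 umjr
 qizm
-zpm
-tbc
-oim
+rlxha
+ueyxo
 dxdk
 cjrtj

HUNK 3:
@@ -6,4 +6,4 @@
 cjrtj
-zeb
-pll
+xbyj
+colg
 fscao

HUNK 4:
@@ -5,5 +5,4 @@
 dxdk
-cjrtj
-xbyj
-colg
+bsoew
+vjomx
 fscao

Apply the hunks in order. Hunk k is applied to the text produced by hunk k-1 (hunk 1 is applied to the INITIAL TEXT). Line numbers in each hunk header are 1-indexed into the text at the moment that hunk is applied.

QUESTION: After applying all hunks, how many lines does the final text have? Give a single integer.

Answer: 10

Derivation:
Hunk 1: at line 1 remove [myr,fai] add [zpm,tbc,oim] -> 12 lines: umjr qizm zpm tbc oim dxdk cjrtj zeb pll fscao qdy wwci
Hunk 2: at line 1 remove [zpm,tbc,oim] add [rlxha,ueyxo] -> 11 lines: umjr qizm rlxha ueyxo dxdk cjrtj zeb pll fscao qdy wwci
Hunk 3: at line 6 remove [zeb,pll] add [xbyj,colg] -> 11 lines: umjr qizm rlxha ueyxo dxdk cjrtj xbyj colg fscao qdy wwci
Hunk 4: at line 5 remove [cjrtj,xbyj,colg] add [bsoew,vjomx] -> 10 lines: umjr qizm rlxha ueyxo dxdk bsoew vjomx fscao qdy wwci
Final line count: 10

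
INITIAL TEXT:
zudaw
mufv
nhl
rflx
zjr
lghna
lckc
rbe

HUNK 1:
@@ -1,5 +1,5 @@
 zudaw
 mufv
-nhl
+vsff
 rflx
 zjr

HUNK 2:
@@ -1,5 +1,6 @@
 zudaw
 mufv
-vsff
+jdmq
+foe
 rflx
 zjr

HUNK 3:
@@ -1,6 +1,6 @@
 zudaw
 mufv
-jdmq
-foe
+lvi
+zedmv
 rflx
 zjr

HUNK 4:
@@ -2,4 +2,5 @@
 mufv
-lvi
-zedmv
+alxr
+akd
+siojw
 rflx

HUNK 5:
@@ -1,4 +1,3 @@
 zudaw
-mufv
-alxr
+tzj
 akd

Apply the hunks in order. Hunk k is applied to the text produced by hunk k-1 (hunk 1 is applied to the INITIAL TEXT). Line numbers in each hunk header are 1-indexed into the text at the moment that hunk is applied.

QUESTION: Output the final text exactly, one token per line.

Answer: zudaw
tzj
akd
siojw
rflx
zjr
lghna
lckc
rbe

Derivation:
Hunk 1: at line 1 remove [nhl] add [vsff] -> 8 lines: zudaw mufv vsff rflx zjr lghna lckc rbe
Hunk 2: at line 1 remove [vsff] add [jdmq,foe] -> 9 lines: zudaw mufv jdmq foe rflx zjr lghna lckc rbe
Hunk 3: at line 1 remove [jdmq,foe] add [lvi,zedmv] -> 9 lines: zudaw mufv lvi zedmv rflx zjr lghna lckc rbe
Hunk 4: at line 2 remove [lvi,zedmv] add [alxr,akd,siojw] -> 10 lines: zudaw mufv alxr akd siojw rflx zjr lghna lckc rbe
Hunk 5: at line 1 remove [mufv,alxr] add [tzj] -> 9 lines: zudaw tzj akd siojw rflx zjr lghna lckc rbe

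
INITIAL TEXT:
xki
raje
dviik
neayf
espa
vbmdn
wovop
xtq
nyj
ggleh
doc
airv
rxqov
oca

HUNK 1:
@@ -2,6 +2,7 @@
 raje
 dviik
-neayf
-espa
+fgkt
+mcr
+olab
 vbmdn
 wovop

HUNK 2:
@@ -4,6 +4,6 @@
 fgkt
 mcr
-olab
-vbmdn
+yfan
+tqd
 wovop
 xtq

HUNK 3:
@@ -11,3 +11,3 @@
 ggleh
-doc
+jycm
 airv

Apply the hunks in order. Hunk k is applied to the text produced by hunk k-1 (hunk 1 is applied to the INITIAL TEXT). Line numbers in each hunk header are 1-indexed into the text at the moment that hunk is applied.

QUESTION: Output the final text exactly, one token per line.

Answer: xki
raje
dviik
fgkt
mcr
yfan
tqd
wovop
xtq
nyj
ggleh
jycm
airv
rxqov
oca

Derivation:
Hunk 1: at line 2 remove [neayf,espa] add [fgkt,mcr,olab] -> 15 lines: xki raje dviik fgkt mcr olab vbmdn wovop xtq nyj ggleh doc airv rxqov oca
Hunk 2: at line 4 remove [olab,vbmdn] add [yfan,tqd] -> 15 lines: xki raje dviik fgkt mcr yfan tqd wovop xtq nyj ggleh doc airv rxqov oca
Hunk 3: at line 11 remove [doc] add [jycm] -> 15 lines: xki raje dviik fgkt mcr yfan tqd wovop xtq nyj ggleh jycm airv rxqov oca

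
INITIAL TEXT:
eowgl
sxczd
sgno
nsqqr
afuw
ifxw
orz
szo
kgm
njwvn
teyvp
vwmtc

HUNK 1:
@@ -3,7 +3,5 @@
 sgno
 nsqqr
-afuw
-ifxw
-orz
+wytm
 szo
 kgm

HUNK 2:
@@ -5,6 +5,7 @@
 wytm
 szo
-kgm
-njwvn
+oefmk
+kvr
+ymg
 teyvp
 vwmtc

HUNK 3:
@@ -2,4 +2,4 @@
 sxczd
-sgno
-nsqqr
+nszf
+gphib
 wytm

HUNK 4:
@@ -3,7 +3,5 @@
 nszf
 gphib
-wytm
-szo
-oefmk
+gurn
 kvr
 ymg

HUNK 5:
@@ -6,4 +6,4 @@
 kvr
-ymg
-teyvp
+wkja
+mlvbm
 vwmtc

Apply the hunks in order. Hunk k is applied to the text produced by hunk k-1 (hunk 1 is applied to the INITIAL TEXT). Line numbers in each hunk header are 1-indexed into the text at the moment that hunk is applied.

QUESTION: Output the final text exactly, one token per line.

Hunk 1: at line 3 remove [afuw,ifxw,orz] add [wytm] -> 10 lines: eowgl sxczd sgno nsqqr wytm szo kgm njwvn teyvp vwmtc
Hunk 2: at line 5 remove [kgm,njwvn] add [oefmk,kvr,ymg] -> 11 lines: eowgl sxczd sgno nsqqr wytm szo oefmk kvr ymg teyvp vwmtc
Hunk 3: at line 2 remove [sgno,nsqqr] add [nszf,gphib] -> 11 lines: eowgl sxczd nszf gphib wytm szo oefmk kvr ymg teyvp vwmtc
Hunk 4: at line 3 remove [wytm,szo,oefmk] add [gurn] -> 9 lines: eowgl sxczd nszf gphib gurn kvr ymg teyvp vwmtc
Hunk 5: at line 6 remove [ymg,teyvp] add [wkja,mlvbm] -> 9 lines: eowgl sxczd nszf gphib gurn kvr wkja mlvbm vwmtc

Answer: eowgl
sxczd
nszf
gphib
gurn
kvr
wkja
mlvbm
vwmtc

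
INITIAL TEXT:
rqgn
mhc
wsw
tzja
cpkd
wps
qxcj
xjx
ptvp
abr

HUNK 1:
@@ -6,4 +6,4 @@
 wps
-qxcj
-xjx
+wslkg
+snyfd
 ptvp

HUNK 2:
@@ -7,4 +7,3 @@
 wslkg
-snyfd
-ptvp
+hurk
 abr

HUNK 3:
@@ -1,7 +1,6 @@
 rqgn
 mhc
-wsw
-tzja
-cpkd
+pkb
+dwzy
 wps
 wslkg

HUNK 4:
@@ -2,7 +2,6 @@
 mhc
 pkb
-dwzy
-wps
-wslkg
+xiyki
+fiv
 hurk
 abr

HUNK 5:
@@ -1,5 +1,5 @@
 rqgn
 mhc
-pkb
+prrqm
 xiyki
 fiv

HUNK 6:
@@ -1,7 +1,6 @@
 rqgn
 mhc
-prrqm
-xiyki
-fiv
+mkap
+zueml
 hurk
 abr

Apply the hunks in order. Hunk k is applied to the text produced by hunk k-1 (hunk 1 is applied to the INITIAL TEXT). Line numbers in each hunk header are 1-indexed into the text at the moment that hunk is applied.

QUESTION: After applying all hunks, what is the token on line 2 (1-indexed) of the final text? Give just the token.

Hunk 1: at line 6 remove [qxcj,xjx] add [wslkg,snyfd] -> 10 lines: rqgn mhc wsw tzja cpkd wps wslkg snyfd ptvp abr
Hunk 2: at line 7 remove [snyfd,ptvp] add [hurk] -> 9 lines: rqgn mhc wsw tzja cpkd wps wslkg hurk abr
Hunk 3: at line 1 remove [wsw,tzja,cpkd] add [pkb,dwzy] -> 8 lines: rqgn mhc pkb dwzy wps wslkg hurk abr
Hunk 4: at line 2 remove [dwzy,wps,wslkg] add [xiyki,fiv] -> 7 lines: rqgn mhc pkb xiyki fiv hurk abr
Hunk 5: at line 1 remove [pkb] add [prrqm] -> 7 lines: rqgn mhc prrqm xiyki fiv hurk abr
Hunk 6: at line 1 remove [prrqm,xiyki,fiv] add [mkap,zueml] -> 6 lines: rqgn mhc mkap zueml hurk abr
Final line 2: mhc

Answer: mhc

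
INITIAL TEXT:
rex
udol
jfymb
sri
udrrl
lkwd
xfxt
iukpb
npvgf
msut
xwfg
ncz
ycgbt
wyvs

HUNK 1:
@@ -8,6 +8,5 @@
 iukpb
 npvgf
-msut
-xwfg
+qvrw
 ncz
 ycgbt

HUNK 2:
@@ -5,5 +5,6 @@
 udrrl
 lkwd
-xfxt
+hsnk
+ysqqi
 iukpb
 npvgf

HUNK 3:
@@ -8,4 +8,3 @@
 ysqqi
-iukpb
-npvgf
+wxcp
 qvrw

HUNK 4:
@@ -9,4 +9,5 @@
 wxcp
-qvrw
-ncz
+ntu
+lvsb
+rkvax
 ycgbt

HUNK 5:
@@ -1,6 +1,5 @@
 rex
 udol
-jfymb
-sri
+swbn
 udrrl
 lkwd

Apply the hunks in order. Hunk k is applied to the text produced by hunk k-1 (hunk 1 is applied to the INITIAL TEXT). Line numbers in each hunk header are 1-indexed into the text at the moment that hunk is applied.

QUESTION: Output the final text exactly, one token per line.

Answer: rex
udol
swbn
udrrl
lkwd
hsnk
ysqqi
wxcp
ntu
lvsb
rkvax
ycgbt
wyvs

Derivation:
Hunk 1: at line 8 remove [msut,xwfg] add [qvrw] -> 13 lines: rex udol jfymb sri udrrl lkwd xfxt iukpb npvgf qvrw ncz ycgbt wyvs
Hunk 2: at line 5 remove [xfxt] add [hsnk,ysqqi] -> 14 lines: rex udol jfymb sri udrrl lkwd hsnk ysqqi iukpb npvgf qvrw ncz ycgbt wyvs
Hunk 3: at line 8 remove [iukpb,npvgf] add [wxcp] -> 13 lines: rex udol jfymb sri udrrl lkwd hsnk ysqqi wxcp qvrw ncz ycgbt wyvs
Hunk 4: at line 9 remove [qvrw,ncz] add [ntu,lvsb,rkvax] -> 14 lines: rex udol jfymb sri udrrl lkwd hsnk ysqqi wxcp ntu lvsb rkvax ycgbt wyvs
Hunk 5: at line 1 remove [jfymb,sri] add [swbn] -> 13 lines: rex udol swbn udrrl lkwd hsnk ysqqi wxcp ntu lvsb rkvax ycgbt wyvs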